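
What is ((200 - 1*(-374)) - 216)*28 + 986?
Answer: 11010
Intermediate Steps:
((200 - 1*(-374)) - 216)*28 + 986 = ((200 + 374) - 216)*28 + 986 = (574 - 216)*28 + 986 = 358*28 + 986 = 10024 + 986 = 11010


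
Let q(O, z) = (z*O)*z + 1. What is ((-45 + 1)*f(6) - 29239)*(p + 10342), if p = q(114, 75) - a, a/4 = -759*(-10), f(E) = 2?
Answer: -18218900191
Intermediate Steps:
q(O, z) = 1 + O*z² (q(O, z) = (O*z)*z + 1 = O*z² + 1 = 1 + O*z²)
a = 30360 (a = 4*(-759*(-10)) = 4*7590 = 30360)
p = 610891 (p = (1 + 114*75²) - 1*30360 = (1 + 114*5625) - 30360 = (1 + 641250) - 30360 = 641251 - 30360 = 610891)
((-45 + 1)*f(6) - 29239)*(p + 10342) = ((-45 + 1)*2 - 29239)*(610891 + 10342) = (-44*2 - 29239)*621233 = (-88 - 29239)*621233 = -29327*621233 = -18218900191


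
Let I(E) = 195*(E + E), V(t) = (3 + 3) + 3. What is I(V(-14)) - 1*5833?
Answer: -2323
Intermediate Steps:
V(t) = 9 (V(t) = 6 + 3 = 9)
I(E) = 390*E (I(E) = 195*(2*E) = 390*E)
I(V(-14)) - 1*5833 = 390*9 - 1*5833 = 3510 - 5833 = -2323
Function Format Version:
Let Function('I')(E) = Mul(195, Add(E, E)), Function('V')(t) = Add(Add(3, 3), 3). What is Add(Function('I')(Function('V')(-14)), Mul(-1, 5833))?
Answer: -2323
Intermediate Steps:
Function('V')(t) = 9 (Function('V')(t) = Add(6, 3) = 9)
Function('I')(E) = Mul(390, E) (Function('I')(E) = Mul(195, Mul(2, E)) = Mul(390, E))
Add(Function('I')(Function('V')(-14)), Mul(-1, 5833)) = Add(Mul(390, 9), Mul(-1, 5833)) = Add(3510, -5833) = -2323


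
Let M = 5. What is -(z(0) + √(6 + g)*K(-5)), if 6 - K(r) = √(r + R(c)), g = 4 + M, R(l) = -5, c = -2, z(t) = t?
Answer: √15*(-6 + I*√10) ≈ -23.238 + 12.247*I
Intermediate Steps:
g = 9 (g = 4 + 5 = 9)
K(r) = 6 - √(-5 + r) (K(r) = 6 - √(r - 5) = 6 - √(-5 + r))
-(z(0) + √(6 + g)*K(-5)) = -(0 + √(6 + 9)*(6 - √(-5 - 5))) = -(0 + √15*(6 - √(-10))) = -(0 + √15*(6 - I*√10)) = -√15*(6 - I*√10)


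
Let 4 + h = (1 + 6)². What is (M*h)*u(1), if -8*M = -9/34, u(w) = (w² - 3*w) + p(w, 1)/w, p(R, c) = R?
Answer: -405/272 ≈ -1.4890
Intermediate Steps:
u(w) = 1 + w² - 3*w (u(w) = (w² - 3*w) + w/w = (w² - 3*w) + 1 = 1 + w² - 3*w)
h = 45 (h = -4 + (1 + 6)² = -4 + 7² = -4 + 49 = 45)
M = 9/272 (M = -(-1)*9/34/8 = -(-1)*9*(1/34)/8 = -(-1)*9/(8*34) = -⅛*(-9/34) = 9/272 ≈ 0.033088)
(M*h)*u(1) = ((9/272)*45)*(1 + 1*(-3 + 1)) = 405*(1 + 1*(-2))/272 = 405*(1 - 2)/272 = (405/272)*(-1) = -405/272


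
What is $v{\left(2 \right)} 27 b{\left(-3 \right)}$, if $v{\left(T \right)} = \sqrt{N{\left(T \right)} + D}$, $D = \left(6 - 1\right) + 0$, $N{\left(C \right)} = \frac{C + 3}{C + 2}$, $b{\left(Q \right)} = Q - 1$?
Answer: $-270$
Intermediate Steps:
$b{\left(Q \right)} = -1 + Q$
$N{\left(C \right)} = \frac{3 + C}{2 + C}$
$D = 5$ ($D = 5 + 0 = 5$)
$v{\left(T \right)} = \sqrt{5 + \frac{3 + T}{2 + T}}$ ($v{\left(T \right)} = \sqrt{\frac{3 + T}{2 + T} + 5} = \sqrt{5 + \frac{3 + T}{2 + T}}$)
$v{\left(2 \right)} 27 b{\left(-3 \right)} = \sqrt{\frac{13 + 6 \cdot 2}{2 + 2}} \cdot 27 \left(-1 - 3\right) = \sqrt{\frac{13 + 12}{4}} \cdot 27 \left(-4\right) = \sqrt{\frac{1}{4} \cdot 25} \cdot 27 \left(-4\right) = \sqrt{\frac{25}{4}} \cdot 27 \left(-4\right) = \frac{5}{2} \cdot 27 \left(-4\right) = \frac{135}{2} \left(-4\right) = -270$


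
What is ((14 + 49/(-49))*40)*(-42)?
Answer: -21840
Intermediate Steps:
((14 + 49/(-49))*40)*(-42) = ((14 + 49*(-1/49))*40)*(-42) = ((14 - 1)*40)*(-42) = (13*40)*(-42) = 520*(-42) = -21840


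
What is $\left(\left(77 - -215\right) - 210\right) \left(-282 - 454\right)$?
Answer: $-60352$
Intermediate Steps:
$\left(\left(77 - -215\right) - 210\right) \left(-282 - 454\right) = \left(\left(77 + 215\right) - 210\right) \left(-736\right) = \left(292 - 210\right) \left(-736\right) = 82 \left(-736\right) = -60352$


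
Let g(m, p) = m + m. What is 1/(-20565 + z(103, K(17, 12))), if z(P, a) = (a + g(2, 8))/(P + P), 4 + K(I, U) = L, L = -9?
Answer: -206/4236399 ≈ -4.8626e-5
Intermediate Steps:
g(m, p) = 2*m
K(I, U) = -13 (K(I, U) = -4 - 9 = -13)
z(P, a) = (4 + a)/(2*P) (z(P, a) = (a + 2*2)/(P + P) = (a + 4)/((2*P)) = (4 + a)*(1/(2*P)) = (4 + a)/(2*P))
1/(-20565 + z(103, K(17, 12))) = 1/(-20565 + (½)*(4 - 13)/103) = 1/(-20565 + (½)*(1/103)*(-9)) = 1/(-20565 - 9/206) = 1/(-4236399/206) = -206/4236399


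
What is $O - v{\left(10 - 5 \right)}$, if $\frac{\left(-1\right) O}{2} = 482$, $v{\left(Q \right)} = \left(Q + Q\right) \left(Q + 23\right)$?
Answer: $-1244$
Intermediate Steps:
$v{\left(Q \right)} = 2 Q \left(23 + Q\right)$
$O = -964$ ($O = \left(-2\right) 482 = -964$)
$O - v{\left(10 - 5 \right)} = -964 - 2 \left(10 - 5\right) \left(23 + \left(10 - 5\right)\right) = -964 - 2 \cdot 5 \left(23 + 5\right) = -964 - 2 \cdot 5 \cdot 28 = -964 - 280 = -1244$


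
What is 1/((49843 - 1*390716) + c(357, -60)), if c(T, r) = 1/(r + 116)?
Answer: -56/19088887 ≈ -2.9336e-6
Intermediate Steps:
c(T, r) = 1/(116 + r)
1/((49843 - 1*390716) + c(357, -60)) = 1/((49843 - 1*390716) + 1/(116 - 60)) = 1/((49843 - 390716) + 1/56) = 1/(-340873 + 1/56) = 1/(-19088887/56) = -56/19088887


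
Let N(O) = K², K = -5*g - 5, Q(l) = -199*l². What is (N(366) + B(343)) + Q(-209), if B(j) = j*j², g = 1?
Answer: 31661188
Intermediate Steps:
K = -10 (K = -5*1 - 5 = -5 - 5 = -10)
N(O) = 100 (N(O) = (-10)² = 100)
B(j) = j³
(N(366) + B(343)) + Q(-209) = (100 + 343³) - 199*(-209)² = (100 + 40353607) - 199*43681 = 40353707 - 8692519 = 31661188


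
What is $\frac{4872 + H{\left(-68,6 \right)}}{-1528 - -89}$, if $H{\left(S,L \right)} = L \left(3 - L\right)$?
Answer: $- \frac{4854}{1439} \approx -3.3732$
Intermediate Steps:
$\frac{4872 + H{\left(-68,6 \right)}}{-1528 - -89} = \frac{4872 + 6 \left(3 - 6\right)}{-1528 - -89} = \frac{4872 + 6 \left(3 - 6\right)}{-1528 + 89} = \frac{4872 + 6 \left(-3\right)}{-1439} = \left(4872 - 18\right) \left(- \frac{1}{1439}\right) = 4854 \left(- \frac{1}{1439}\right) = - \frac{4854}{1439}$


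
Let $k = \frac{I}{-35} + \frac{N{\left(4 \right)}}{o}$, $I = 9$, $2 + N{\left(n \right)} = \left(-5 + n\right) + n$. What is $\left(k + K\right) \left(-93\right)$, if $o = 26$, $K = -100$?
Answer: $\frac{8481507}{910} \approx 9320.3$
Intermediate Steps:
$N{\left(n \right)} = -7 + 2 n$ ($N{\left(n \right)} = -2 + \left(\left(-5 + n\right) + n\right) = -2 + \left(-5 + 2 n\right) = -7 + 2 n$)
$k = - \frac{199}{910}$ ($k = \frac{9}{-35} + \frac{-7 + 2 \cdot 4}{26} = 9 \left(- \frac{1}{35}\right) + \left(-7 + 8\right) \frac{1}{26} = - \frac{9}{35} + 1 \cdot \frac{1}{26} = - \frac{9}{35} + \frac{1}{26} = - \frac{199}{910} \approx -0.21868$)
$\left(k + K\right) \left(-93\right) = \left(- \frac{199}{910} - 100\right) \left(-93\right) = \left(- \frac{91199}{910}\right) \left(-93\right) = \frac{8481507}{910}$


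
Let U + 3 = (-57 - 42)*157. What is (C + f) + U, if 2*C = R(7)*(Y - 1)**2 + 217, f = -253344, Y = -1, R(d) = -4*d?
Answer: -537675/2 ≈ -2.6884e+5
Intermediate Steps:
U = -15546 (U = -3 + (-57 - 42)*157 = -3 - 99*157 = -3 - 15543 = -15546)
C = 105/2 (C = ((-4*7)*(-1 - 1)**2 + 217)/2 = (-28*(-2)**2 + 217)/2 = (-28*4 + 217)/2 = (-112 + 217)/2 = (1/2)*105 = 105/2 ≈ 52.500)
(C + f) + U = (105/2 - 253344) - 15546 = -506583/2 - 15546 = -537675/2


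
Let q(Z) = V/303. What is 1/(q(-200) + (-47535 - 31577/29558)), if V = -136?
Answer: -8956074/425740565309 ≈ -2.1036e-5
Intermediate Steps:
q(Z) = -136/303
1/(q(-200) + (-47535 - 31577/29558)) = 1/(-136/303 + (-47535 - 31577/29558)) = 1/(-136/303 - 1405071107/29558) = 1/(-425740565309/8956074) = -8956074/425740565309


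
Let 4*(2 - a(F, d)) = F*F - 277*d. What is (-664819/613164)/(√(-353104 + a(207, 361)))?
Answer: 664819*I*√338815/207749160660 ≈ 0.0018627*I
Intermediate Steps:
a(F, d) = 2 - F²/4 + 277*d/4 (a(F, d) = 2 - (F*F - 277*d)/4 = 2 - (F² - 277*d)/4 = 2 + (-F²/4 + 277*d/4) = 2 - F²/4 + 277*d/4)
(-664819/613164)/(√(-353104 + a(207, 361))) = (-664819/613164)/(√(-353104 + (2 - ¼*207² + (277/4)*361))) = (-664819*1/613164)/(√(-353104 + (2 - ¼*42849 + 99997/4))) = -664819/(613164*√(-353104 + (2 - 42849/4 + 99997/4))) = -664819/(613164*√(-353104 + 14289)) = -664819*(-I*√338815/338815)/613164 = -(-664819)*I*√338815/207749160660 = 664819*I*√338815/207749160660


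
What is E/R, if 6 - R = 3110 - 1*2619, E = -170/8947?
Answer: 34/867859 ≈ 3.9177e-5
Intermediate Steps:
E = -170/8947 (E = -170*1/8947 = -170/8947 ≈ -0.019001)
R = -485 (R = 6 - (3110 - 1*2619) = 6 - (3110 - 2619) = 6 - 1*491 = 6 - 491 = -485)
E/R = -170/8947/(-485) = -170/8947*(-1/485) = 34/867859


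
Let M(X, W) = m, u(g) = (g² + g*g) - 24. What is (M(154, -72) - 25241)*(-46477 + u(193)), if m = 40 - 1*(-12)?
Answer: -705216433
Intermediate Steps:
u(g) = -24 + 2*g² (u(g) = (g² + g²) - 24 = 2*g² - 24 = -24 + 2*g²)
m = 52 (m = 40 + 12 = 52)
M(X, W) = 52
(M(154, -72) - 25241)*(-46477 + u(193)) = (52 - 25241)*(-46477 + (-24 + 2*193²)) = -25189*(-46477 + (-24 + 2*37249)) = -25189*(-46477 + (-24 + 74498)) = -25189*(-46477 + 74474) = -25189*27997 = -705216433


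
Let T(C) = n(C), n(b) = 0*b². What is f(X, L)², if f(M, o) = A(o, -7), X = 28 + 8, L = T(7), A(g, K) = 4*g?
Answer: 0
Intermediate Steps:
n(b) = 0
T(C) = 0
L = 0
X = 36
f(M, o) = 4*o
f(X, L)² = (4*0)² = 0² = 0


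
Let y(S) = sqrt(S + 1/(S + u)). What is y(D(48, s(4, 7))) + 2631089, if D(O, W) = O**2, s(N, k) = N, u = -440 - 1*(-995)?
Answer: 2631089 + sqrt(18832624683)/2859 ≈ 2.6311e+6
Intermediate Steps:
u = 555 (u = -440 + 995 = 555)
y(S) = sqrt(S + 1/(555 + S)) (y(S) = sqrt(S + 1/(S + 555)) = sqrt(S + 1/(555 + S)))
y(D(48, s(4, 7))) + 2631089 = sqrt((1 + 48**2*(555 + 48**2))/(555 + 48**2)) + 2631089 = sqrt((1 + 2304*(555 + 2304))/(555 + 2304)) + 2631089 = sqrt((1 + 2304*2859)/2859) + 2631089 = sqrt((1 + 6587136)/2859) + 2631089 = sqrt((1/2859)*6587137) + 2631089 = sqrt(6587137/2859) + 2631089 = sqrt(18832624683)/2859 + 2631089 = 2631089 + sqrt(18832624683)/2859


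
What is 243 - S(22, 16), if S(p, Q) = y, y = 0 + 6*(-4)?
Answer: 267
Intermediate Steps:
y = -24 (y = 0 - 24 = -24)
S(p, Q) = -24
243 - S(22, 16) = 243 - 1*(-24) = 243 + 24 = 267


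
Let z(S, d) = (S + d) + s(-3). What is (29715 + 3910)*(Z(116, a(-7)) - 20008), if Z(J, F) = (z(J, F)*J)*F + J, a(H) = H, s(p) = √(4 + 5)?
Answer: -3726860500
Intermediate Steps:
s(p) = 3 (s(p) = √9 = 3)
z(S, d) = 3 + S + d (z(S, d) = (S + d) + 3 = 3 + S + d)
Z(J, F) = J + F*J*(3 + F + J) (Z(J, F) = ((3 + J + F)*J)*F + J = ((3 + F + J)*J)*F + J = (J*(3 + F + J))*F + J = F*J*(3 + F + J) + J = J + F*J*(3 + F + J))
(29715 + 3910)*(Z(116, a(-7)) - 20008) = (29715 + 3910)*(116*(1 - 7*(3 - 7 + 116)) - 20008) = 33625*(116*(1 - 7*112) - 20008) = 33625*(116*(1 - 784) - 20008) = 33625*(116*(-783) - 20008) = 33625*(-90828 - 20008) = 33625*(-110836) = -3726860500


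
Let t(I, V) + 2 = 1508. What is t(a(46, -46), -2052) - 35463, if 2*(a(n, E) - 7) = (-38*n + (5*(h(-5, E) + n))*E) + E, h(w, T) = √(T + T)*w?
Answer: -33957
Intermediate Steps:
h(w, T) = w*√2*√T (h(w, T) = √(2*T)*w = (√2*√T)*w = w*√2*√T)
a(n, E) = 7 + E/2 - 19*n + E*(5*n - 25*√2*√E)/2 (a(n, E) = 7 + ((-38*n + (5*(-5*√2*√E + n))*E) + E)/2 = 7 + ((-38*n + (5*(n - 5*√2*√E))*E) + E)/2 = 7 + ((-38*n + (5*n - 25*√2*√E)*E) + E)/2 = 7 + ((-38*n + E*(5*n - 25*√2*√E)) + E)/2 = 7 + (E - 38*n + E*(5*n - 25*√2*√E))/2 = 7 + (E/2 - 19*n + E*(5*n - 25*√2*√E)/2) = 7 + E/2 - 19*n + E*(5*n - 25*√2*√E)/2)
t(I, V) = 1506 (t(I, V) = -2 + 1508 = 1506)
t(a(46, -46), -2052) - 35463 = 1506 - 35463 = -33957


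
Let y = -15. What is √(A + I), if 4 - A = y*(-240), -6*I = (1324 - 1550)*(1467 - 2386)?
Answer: I*√343905/3 ≈ 195.48*I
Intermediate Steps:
I = -103847/3 (I = -(1324 - 1550)*(1467 - 2386)/6 = -(-113)*(-919)/3 = -⅙*207694 = -103847/3 ≈ -34616.)
A = -3596 (A = 4 - (-15)*(-240) = 4 - 1*3600 = 4 - 3600 = -3596)
√(A + I) = √(-3596 - 103847/3) = √(-114635/3) = I*√343905/3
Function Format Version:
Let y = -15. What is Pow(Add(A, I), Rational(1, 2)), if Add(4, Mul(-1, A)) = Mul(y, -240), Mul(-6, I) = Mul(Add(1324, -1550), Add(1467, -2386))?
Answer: Mul(Rational(1, 3), I, Pow(343905, Rational(1, 2))) ≈ Mul(195.48, I)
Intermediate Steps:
I = Rational(-103847, 3) (I = Mul(Rational(-1, 6), Mul(Add(1324, -1550), Add(1467, -2386))) = Mul(Rational(-1, 6), Mul(-226, -919)) = Mul(Rational(-1, 6), 207694) = Rational(-103847, 3) ≈ -34616.)
A = -3596 (A = Add(4, Mul(-1, Mul(-15, -240))) = Add(4, Mul(-1, 3600)) = Add(4, -3600) = -3596)
Pow(Add(A, I), Rational(1, 2)) = Pow(Add(-3596, Rational(-103847, 3)), Rational(1, 2)) = Pow(Rational(-114635, 3), Rational(1, 2)) = Mul(Rational(1, 3), I, Pow(343905, Rational(1, 2)))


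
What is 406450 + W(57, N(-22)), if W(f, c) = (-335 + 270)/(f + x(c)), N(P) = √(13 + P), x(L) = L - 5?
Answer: 1102695470/2713 + 195*I/2713 ≈ 4.0645e+5 + 0.071876*I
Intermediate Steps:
x(L) = -5 + L
W(f, c) = -65/(-5 + c + f) (W(f, c) = (-335 + 270)/(f + (-5 + c)) = -65/(-5 + c + f))
406450 + W(57, N(-22)) = 406450 - 65/(-5 + √(13 - 22) + 57) = 406450 - 65/(-5 + √(-9) + 57) = 406450 - 65/(-5 + 3*I + 57) = 406450 - 65*(52 - 3*I)/2713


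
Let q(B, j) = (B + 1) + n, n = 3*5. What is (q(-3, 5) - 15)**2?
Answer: 4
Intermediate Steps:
n = 15
q(B, j) = 16 + B (q(B, j) = (B + 1) + 15 = (1 + B) + 15 = 16 + B)
(q(-3, 5) - 15)**2 = ((16 - 3) - 15)**2 = (13 - 15)**2 = (-2)**2 = 4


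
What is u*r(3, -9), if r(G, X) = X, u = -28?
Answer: 252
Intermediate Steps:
u*r(3, -9) = -28*(-9) = 252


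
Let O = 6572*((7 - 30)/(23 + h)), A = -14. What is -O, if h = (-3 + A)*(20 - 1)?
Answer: -37789/75 ≈ -503.85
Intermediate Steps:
h = -323 (h = (-3 - 14)*(20 - 1) = -17*19 = -323)
O = 37789/75 (O = 6572*((7 - 30)/(23 - 323)) = 6572*(-23/(-300)) = 6572*(-23*(-1/300)) = 6572*(23/300) = 37789/75 ≈ 503.85)
-O = -1*37789/75 = -37789/75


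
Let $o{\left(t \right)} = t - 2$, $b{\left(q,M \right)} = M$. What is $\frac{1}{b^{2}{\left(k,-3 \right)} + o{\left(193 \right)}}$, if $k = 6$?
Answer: $\frac{1}{200} \approx 0.005$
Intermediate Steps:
$o{\left(t \right)} = -2 + t$ ($o{\left(t \right)} = t - 2 = -2 + t$)
$\frac{1}{b^{2}{\left(k,-3 \right)} + o{\left(193 \right)}} = \frac{1}{\left(-3\right)^{2} + \left(-2 + 193\right)} = \frac{1}{9 + 191} = \frac{1}{200}$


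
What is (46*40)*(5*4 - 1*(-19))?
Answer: 71760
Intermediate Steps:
(46*40)*(5*4 - 1*(-19)) = 1840*(20 + 19) = 1840*39 = 71760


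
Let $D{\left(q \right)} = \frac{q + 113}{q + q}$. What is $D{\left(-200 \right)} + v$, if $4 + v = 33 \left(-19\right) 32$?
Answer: $- \frac{8027113}{400} \approx -20068.0$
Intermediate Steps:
$D{\left(q \right)} = \frac{113 + q}{2 q}$
$v = -20068$ ($v = -4 + 33 \left(-19\right) 32 = -4 - 20064 = -20068$)
$D{\left(-200 \right)} + v = \frac{113 - 200}{2 \left(-200\right)} - 20068 = \frac{1}{2} \left(- \frac{1}{200}\right) \left(-87\right) - 20068 = \frac{87}{400} - 20068 = - \frac{8027113}{400}$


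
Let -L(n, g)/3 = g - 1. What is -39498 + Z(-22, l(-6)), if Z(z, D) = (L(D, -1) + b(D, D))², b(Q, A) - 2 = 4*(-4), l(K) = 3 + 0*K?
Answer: -39434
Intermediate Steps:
l(K) = 3 (l(K) = 3 + 0 = 3)
b(Q, A) = -14 (b(Q, A) = 2 + 4*(-4) = 2 - 16 = -14)
L(n, g) = 3 - 3*g (L(n, g) = -3*(g - 1) = -3*(-1 + g) = 3 - 3*g)
Z(z, D) = 64 (Z(z, D) = ((3 - 3*(-1)) - 14)² = ((3 + 3) - 14)² = (6 - 14)² = (-8)² = 64)
-39498 + Z(-22, l(-6)) = -39498 + 64 = -39434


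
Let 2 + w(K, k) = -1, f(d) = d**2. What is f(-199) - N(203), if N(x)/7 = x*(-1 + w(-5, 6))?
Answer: 45285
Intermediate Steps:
w(K, k) = -3 (w(K, k) = -2 - 1 = -3)
N(x) = -28*x (N(x) = 7*(x*(-1 - 3)) = 7*(x*(-4)) = 7*(-4*x) = -28*x)
f(-199) - N(203) = (-199)**2 - (-28)*203 = 39601 - 1*(-5684) = 39601 + 5684 = 45285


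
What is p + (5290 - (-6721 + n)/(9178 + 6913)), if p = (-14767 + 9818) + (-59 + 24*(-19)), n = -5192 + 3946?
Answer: -2791867/16091 ≈ -173.50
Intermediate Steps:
n = -1246
p = -5464 (p = -4949 + (-59 - 456) = -4949 - 515 = -5464)
p + (5290 - (-6721 + n)/(9178 + 6913)) = -5464 + (5290 - (-6721 - 1246)/(9178 + 6913)) = -5464 + (5290 - (-7967)/16091) = -5464 + (5290 - 1*(-7967/16091)) = -5464 + (5290 + 7967/16091) = -5464 + 85129357/16091 = -2791867/16091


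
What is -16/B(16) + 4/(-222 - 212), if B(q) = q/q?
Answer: -3474/217 ≈ -16.009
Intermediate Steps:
B(q) = 1
-16/B(16) + 4/(-222 - 212) = -16/1 + 4/(-222 - 212) = -16*1 + 4/(-434) = -16 + 4*(-1/434) = -16 - 2/217 = -3474/217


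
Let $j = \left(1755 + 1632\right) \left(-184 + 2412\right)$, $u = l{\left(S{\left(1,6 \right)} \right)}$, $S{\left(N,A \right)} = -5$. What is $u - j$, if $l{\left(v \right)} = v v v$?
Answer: $-7546361$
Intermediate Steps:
$l{\left(v \right)} = v^{3}$ ($l{\left(v \right)} = v^{2} v = v^{3}$)
$u = -125$ ($u = \left(-5\right)^{3} = -125$)
$j = 7546236$ ($j = 3387 \cdot 2228 = 7546236$)
$u - j = -125 - 7546236 = -7546361$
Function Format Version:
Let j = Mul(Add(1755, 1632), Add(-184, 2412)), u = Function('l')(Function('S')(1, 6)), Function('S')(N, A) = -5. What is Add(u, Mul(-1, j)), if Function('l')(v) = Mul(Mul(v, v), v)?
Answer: -7546361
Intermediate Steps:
Function('l')(v) = Pow(v, 3) (Function('l')(v) = Mul(Pow(v, 2), v) = Pow(v, 3))
u = -125 (u = Pow(-5, 3) = -125)
j = 7546236 (j = Mul(3387, 2228) = 7546236)
Add(u, Mul(-1, j)) = Add(-125, Mul(-1, 7546236)) = Add(-125, -7546236) = -7546361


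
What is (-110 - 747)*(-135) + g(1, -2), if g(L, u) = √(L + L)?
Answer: 115695 + √2 ≈ 1.1570e+5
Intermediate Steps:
g(L, u) = √2*√L (g(L, u) = √(2*L) = √2*√L)
(-110 - 747)*(-135) + g(1, -2) = (-110 - 747)*(-135) + √2*√1 = -857*(-135) + √2*1 = 115695 + √2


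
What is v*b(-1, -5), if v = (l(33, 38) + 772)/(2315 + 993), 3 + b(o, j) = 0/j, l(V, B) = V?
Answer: -2415/3308 ≈ -0.73005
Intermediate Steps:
b(o, j) = -3 (b(o, j) = -3 + 0/j = -3 + 0 = -3)
v = 805/3308 (v = (33 + 772)/(2315 + 993) = 805/3308 ≈ 0.24335)
v*b(-1, -5) = (805/3308)*(-3) = -2415/3308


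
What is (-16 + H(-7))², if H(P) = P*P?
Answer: 1089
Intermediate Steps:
H(P) = P²
(-16 + H(-7))² = (-16 + (-7)²)² = (-16 + 49)² = 33² = 1089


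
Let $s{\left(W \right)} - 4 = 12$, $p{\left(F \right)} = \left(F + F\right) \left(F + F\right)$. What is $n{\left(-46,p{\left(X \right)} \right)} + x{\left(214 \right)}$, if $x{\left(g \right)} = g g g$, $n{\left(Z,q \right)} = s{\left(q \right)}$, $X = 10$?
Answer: $9800360$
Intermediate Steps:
$p{\left(F \right)} = 4 F^{2}$ ($p{\left(F \right)} = 2 F 2 F = 4 F^{2}$)
$s{\left(W \right)} = 16$ ($s{\left(W \right)} = 4 + 12 = 16$)
$n{\left(Z,q \right)} = 16$
$x{\left(g \right)} = g^{3}$ ($x{\left(g \right)} = g^{2} g = g^{3}$)
$n{\left(-46,p{\left(X \right)} \right)} + x{\left(214 \right)} = 16 + 214^{3} = 16 + 9800344 = 9800360$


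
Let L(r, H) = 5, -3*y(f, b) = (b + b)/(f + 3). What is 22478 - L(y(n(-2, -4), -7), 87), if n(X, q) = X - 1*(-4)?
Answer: 22473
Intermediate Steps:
n(X, q) = 4 + X (n(X, q) = X + 4 = 4 + X)
y(f, b) = -2*b/(3*(3 + f)) (y(f, b) = -(b + b)/(3*(f + 3)) = -2*b/(3*(3 + f)))
22478 - L(y(n(-2, -4), -7), 87) = 22478 - 1*5 = 22478 - 5 = 22473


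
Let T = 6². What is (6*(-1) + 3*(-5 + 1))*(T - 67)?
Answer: 558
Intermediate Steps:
T = 36
(6*(-1) + 3*(-5 + 1))*(T - 67) = (6*(-1) + 3*(-5 + 1))*(36 - 67) = (-6 + 3*(-4))*(-31) = (-6 - 12)*(-31) = -18*(-31) = 558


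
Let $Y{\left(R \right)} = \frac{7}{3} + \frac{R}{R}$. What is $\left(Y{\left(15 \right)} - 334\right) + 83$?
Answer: $- \frac{743}{3} \approx -247.67$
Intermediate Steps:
$Y{\left(R \right)} = \frac{10}{3}$ ($Y{\left(R \right)} = 7 \cdot \frac{1}{3} + 1 = \frac{7}{3} + 1 = \frac{10}{3}$)
$\left(Y{\left(15 \right)} - 334\right) + 83 = \left(\frac{10}{3} - 334\right) + 83 = - \frac{992}{3} + 83 = - \frac{743}{3}$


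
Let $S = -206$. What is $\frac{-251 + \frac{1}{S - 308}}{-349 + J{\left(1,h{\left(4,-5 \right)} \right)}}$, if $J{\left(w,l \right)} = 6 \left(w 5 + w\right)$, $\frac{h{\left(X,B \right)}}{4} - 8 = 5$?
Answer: $\frac{129015}{160882} \approx 0.80192$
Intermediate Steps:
$h{\left(X,B \right)} = 52$ ($h{\left(X,B \right)} = 32 + 4 \cdot 5 = 32 + 20 = 52$)
$J{\left(w,l \right)} = 36 w$ ($J{\left(w,l \right)} = 6 \left(5 w + w\right) = 6 \cdot 6 w = 36 w$)
$\frac{-251 + \frac{1}{S - 308}}{-349 + J{\left(1,h{\left(4,-5 \right)} \right)}} = \frac{-251 + \frac{1}{-206 - 308}}{-349 + 36 \cdot 1} = \frac{-251 + \frac{1}{-514}}{-349 + 36} = \frac{-251 - \frac{1}{514}}{-313} = \left(- \frac{129015}{514}\right) \left(- \frac{1}{313}\right) = \frac{129015}{160882}$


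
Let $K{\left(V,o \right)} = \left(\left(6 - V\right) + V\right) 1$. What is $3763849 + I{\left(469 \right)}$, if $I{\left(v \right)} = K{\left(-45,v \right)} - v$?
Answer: $3763386$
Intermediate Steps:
$K{\left(V,o \right)} = 6$ ($K{\left(V,o \right)} = 6 \cdot 1 = 6$)
$I{\left(v \right)} = 6 - v$
$3763849 + I{\left(469 \right)} = 3763849 + \left(6 - 469\right) = 3763849 - 463 = 3763386$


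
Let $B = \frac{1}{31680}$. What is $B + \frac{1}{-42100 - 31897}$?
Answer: $\frac{3847}{213111360} \approx 1.8052 \cdot 10^{-5}$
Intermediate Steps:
$B = \frac{1}{31680} \approx 3.1566 \cdot 10^{-5}$
$B + \frac{1}{-42100 - 31897} = \frac{1}{31680} + \frac{1}{-42100 - 31897} = \frac{1}{31680} + \frac{1}{-73997} = \frac{1}{31680} - \frac{1}{73997} = \frac{3847}{213111360}$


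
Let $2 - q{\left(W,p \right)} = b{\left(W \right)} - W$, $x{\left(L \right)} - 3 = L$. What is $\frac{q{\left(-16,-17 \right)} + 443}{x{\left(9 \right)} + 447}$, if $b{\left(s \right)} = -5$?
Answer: $\frac{434}{459} \approx 0.94553$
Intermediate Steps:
$x{\left(L \right)} = 3 + L$
$q{\left(W,p \right)} = 7 + W$ ($q{\left(W,p \right)} = 2 - \left(-5 - W\right) = 2 + \left(5 + W\right) = 7 + W$)
$\frac{q{\left(-16,-17 \right)} + 443}{x{\left(9 \right)} + 447} = \frac{\left(7 - 16\right) + 443}{\left(3 + 9\right) + 447} = \frac{-9 + 443}{12 + 447} = \frac{434}{459}$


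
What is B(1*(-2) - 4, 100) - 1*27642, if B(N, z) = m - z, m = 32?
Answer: -27710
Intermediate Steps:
B(N, z) = 32 - z
B(1*(-2) - 4, 100) - 1*27642 = (32 - 1*100) - 1*27642 = (32 - 100) - 27642 = -68 - 27642 = -27710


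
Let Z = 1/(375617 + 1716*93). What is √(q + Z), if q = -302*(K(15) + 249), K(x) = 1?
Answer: I*√21626551597352295/535205 ≈ 274.77*I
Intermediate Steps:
Z = 1/535205 (Z = 1/(375617 + 159588) = 1/535205 ≈ 1.8684e-6)
q = -75500 (q = -302*(1 + 249) = -302*250 = -75500)
√(q + Z) = √(-75500 + 1/535205) = √(-40407977499/535205) = I*√21626551597352295/535205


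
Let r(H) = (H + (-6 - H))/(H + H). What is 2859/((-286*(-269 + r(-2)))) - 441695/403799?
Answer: -2967037694/2808422045 ≈ -1.0565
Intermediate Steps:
r(H) = -3/H (r(H) = -6*1/(2*H) = -3/H)
2859/((-286*(-269 + r(-2)))) - 441695/403799 = 2859/((-286*(-269 - 3/(-2)))) - 441695/403799 = 2859/((-286*(-269 - 3*(-½)))) - 441695*1/403799 = 2859/((-286*(-269 + 3/2))) - 441695/403799 = 2859/((-286*(-535/2))) - 441695/403799 = 2859/76505 - 441695/403799 = -2967037694/2808422045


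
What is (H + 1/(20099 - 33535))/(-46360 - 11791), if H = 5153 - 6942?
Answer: 24037005/781316836 ≈ 0.030765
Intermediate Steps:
H = -1789
(H + 1/(20099 - 33535))/(-46360 - 11791) = (-1789 + 1/(20099 - 33535))/(-46360 - 11791) = (-1789 + 1/(-13436))/(-58151) = (-1789 - 1/13436)*(-1/58151) = -24037005/13436*(-1/58151) = 24037005/781316836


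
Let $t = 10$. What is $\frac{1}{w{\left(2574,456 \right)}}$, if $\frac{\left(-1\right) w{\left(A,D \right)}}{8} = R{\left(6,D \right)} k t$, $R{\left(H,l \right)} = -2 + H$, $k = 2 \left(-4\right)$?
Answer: $\frac{1}{2560} \approx 0.00039063$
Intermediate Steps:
$k = -8$
$w{\left(A,D \right)} = 2560$ ($w{\left(A,D \right)} = - 8 \left(-2 + 6\right) \left(-8\right) 10 = - 8 \cdot 4 \left(-8\right) 10 = - 8 \left(\left(-32\right) 10\right) = \left(-8\right) \left(-320\right) = 2560$)
$\frac{1}{w{\left(2574,456 \right)}} = \frac{1}{2560}$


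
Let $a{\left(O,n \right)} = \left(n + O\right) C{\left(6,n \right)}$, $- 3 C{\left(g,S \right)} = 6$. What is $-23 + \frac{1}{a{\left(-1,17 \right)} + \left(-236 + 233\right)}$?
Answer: $- \frac{806}{35} \approx -23.029$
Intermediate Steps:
$C{\left(g,S \right)} = -2$ ($C{\left(g,S \right)} = \left(- \frac{1}{3}\right) 6 = -2$)
$a{\left(O,n \right)} = - 2 O - 2 n$ ($a{\left(O,n \right)} = \left(n + O\right) \left(-2\right) = \left(O + n\right) \left(-2\right) = - 2 O - 2 n$)
$-23 + \frac{1}{a{\left(-1,17 \right)} + \left(-236 + 233\right)} = -23 + \frac{1}{\left(\left(-2\right) \left(-1\right) - 34\right) + \left(-236 + 233\right)} = -23 + \frac{1}{\left(2 - 34\right) - 3} = -23 + \frac{1}{-32 - 3} = -23 + \frac{1}{-35} = -23 - \frac{1}{35} = - \frac{806}{35}$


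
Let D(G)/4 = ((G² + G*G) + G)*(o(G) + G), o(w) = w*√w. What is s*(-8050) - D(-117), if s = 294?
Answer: 10391448 + 38274444*I*√13 ≈ 1.0391e+7 + 1.38e+8*I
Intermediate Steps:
o(w) = w^(3/2)
D(G) = 4*(G + G^(3/2))*(G + 2*G²) (D(G) = 4*(((G² + G*G) + G)*(G^(3/2) + G)) = 4*(((G² + G²) + G)*(G + G^(3/2))) = 4*((2*G² + G)*(G + G^(3/2))) = 4*((G + 2*G²)*(G + G^(3/2))) = 4*((G + G^(3/2))*(G + 2*G²)) = 4*(G + G^(3/2))*(G + 2*G²))
s*(-8050) - D(-117) = 294*(-8050) - 4*(-117)*(-117 + (-117)^(3/2) + 2*(-117)² + 2*(-117)^(5/2)) = -2366700 - 4*(-117)*(-117 - 351*I*√13 + 2*13689 + 2*(41067*I*√13)) = -2366700 - 4*(-117)*(-117 - 351*I*√13 + 27378 + 82134*I*√13) = -2366700 - 4*(-117)*(27261 + 81783*I*√13) = -2366700 - (-12758148 - 38274444*I*√13) = -2366700 + (12758148 + 38274444*I*√13) = 10391448 + 38274444*I*√13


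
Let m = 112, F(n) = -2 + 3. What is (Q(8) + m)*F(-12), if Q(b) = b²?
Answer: 176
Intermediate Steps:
F(n) = 1
(Q(8) + m)*F(-12) = (8² + 112)*1 = (64 + 112)*1 = 176*1 = 176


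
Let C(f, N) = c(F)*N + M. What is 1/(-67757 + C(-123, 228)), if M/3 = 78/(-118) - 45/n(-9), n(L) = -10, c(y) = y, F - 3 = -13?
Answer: -118/8263007 ≈ -1.4281e-5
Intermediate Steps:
F = -10 (F = 3 - 13 = -10)
M = 1359/118 (M = 3*(78/(-118) - 45/(-10)) = 3*(78*(-1/118) - 45*(-⅒)) = 3*(-39/59 + 9/2) = 3*(453/118) = 1359/118 ≈ 11.517)
C(f, N) = 1359/118 - 10*N (C(f, N) = -10*N + 1359/118 = 1359/118 - 10*N)
1/(-67757 + C(-123, 228)) = 1/(-67757 + (1359/118 - 10*228)) = 1/(-67757 + (1359/118 - 2280)) = 1/(-67757 - 267681/118) = 1/(-8263007/118) = -118/8263007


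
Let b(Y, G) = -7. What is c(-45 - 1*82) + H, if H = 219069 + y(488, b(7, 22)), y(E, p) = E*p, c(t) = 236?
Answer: 215889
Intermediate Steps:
H = 215653 (H = 219069 + 488*(-7) = 219069 - 3416 = 215653)
c(-45 - 1*82) + H = 236 + 215653 = 215889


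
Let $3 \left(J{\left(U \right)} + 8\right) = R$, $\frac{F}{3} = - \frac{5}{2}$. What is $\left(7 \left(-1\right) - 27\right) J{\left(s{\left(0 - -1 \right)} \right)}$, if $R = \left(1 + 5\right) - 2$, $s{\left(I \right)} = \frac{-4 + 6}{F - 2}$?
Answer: $\frac{680}{3} \approx 226.67$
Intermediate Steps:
$F = - \frac{15}{2}$ ($F = 3 \left(- \frac{5}{2}\right) = - \frac{15}{2} \approx -7.5$)
$s{\left(I \right)} = - \frac{4}{19}$ ($s{\left(I \right)} = \frac{-4 + 6}{- \frac{15}{2} - 2} = \frac{2}{- \frac{19}{2}} = 2 \left(- \frac{2}{19}\right) = - \frac{4}{19}$)
$R = 4$ ($R = 6 - 2 = 4$)
$J{\left(U \right)} = - \frac{20}{3}$ ($J{\left(U \right)} = -8 + \frac{1}{3} \cdot 4 = -8 + \frac{4}{3} = - \frac{20}{3}$)
$\left(7 \left(-1\right) - 27\right) J{\left(s{\left(0 - -1 \right)} \right)} = \left(7 \left(-1\right) - 27\right) \left(- \frac{20}{3}\right) = \left(-7 - 27\right) \left(- \frac{20}{3}\right) = \left(-34\right) \left(- \frac{20}{3}\right) = \frac{680}{3}$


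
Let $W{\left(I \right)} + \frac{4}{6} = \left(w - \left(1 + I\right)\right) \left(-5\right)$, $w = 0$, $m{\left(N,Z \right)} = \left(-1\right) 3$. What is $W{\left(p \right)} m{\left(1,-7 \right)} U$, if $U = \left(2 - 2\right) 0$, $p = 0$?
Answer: $0$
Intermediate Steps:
$m{\left(N,Z \right)} = -3$
$U = 0$ ($U = 0 \cdot 0 = 0$)
$W{\left(I \right)} = \frac{13}{3} + 5 I$ ($W{\left(I \right)} = - \frac{2}{3} + \left(0 - \left(1 + I\right)\right) \left(-5\right) = - \frac{2}{3} + \left(-1 - I\right) \left(-5\right) = - \frac{2}{3} + \left(5 + 5 I\right) = \frac{13}{3} + 5 I$)
$W{\left(p \right)} m{\left(1,-7 \right)} U = \left(\frac{13}{3} + 5 \cdot 0\right) \left(-3\right) 0 = \left(\frac{13}{3} + 0\right) \left(-3\right) 0 = \frac{13}{3} \left(-3\right) 0 = \left(-13\right) 0 = 0$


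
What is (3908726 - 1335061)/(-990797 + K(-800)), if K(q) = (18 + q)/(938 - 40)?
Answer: -1155575585/444868244 ≈ -2.5976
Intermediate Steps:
K(q) = 9/449 + q/898 (K(q) = (18 + q)/898 = (18 + q)*(1/898) = 9/449 + q/898)
(3908726 - 1335061)/(-990797 + K(-800)) = (3908726 - 1335061)/(-990797 + (9/449 + (1/898)*(-800))) = 2573665/(-990797 + (9/449 - 400/449)) = 2573665/(-990797 - 391/449) = 2573665/(-444868244/449) = 2573665*(-449/444868244) = -1155575585/444868244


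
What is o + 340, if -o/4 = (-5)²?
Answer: 240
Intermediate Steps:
o = -100 (o = -4*(-5)² = -4*25 = -100)
o + 340 = -100 + 340 = 240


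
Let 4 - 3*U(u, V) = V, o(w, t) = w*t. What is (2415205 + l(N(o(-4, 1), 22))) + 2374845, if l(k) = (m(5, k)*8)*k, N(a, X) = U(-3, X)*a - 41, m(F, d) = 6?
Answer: 4789234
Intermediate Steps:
o(w, t) = t*w
U(u, V) = 4/3 - V/3
N(a, X) = -41 + a*(4/3 - X/3) (N(a, X) = (4/3 - X/3)*a - 41 = a*(4/3 - X/3) - 41 = -41 + a*(4/3 - X/3))
l(k) = 48*k (l(k) = (6*8)*k = 48*k)
(2415205 + l(N(o(-4, 1), 22))) + 2374845 = (2415205 + 48*(-41 - 1*(-4)*(-4 + 22)/3)) + 2374845 = (2415205 + 48*(-41 - ⅓*(-4)*18)) + 2374845 = (2415205 + 48*(-41 + 24)) + 2374845 = (2415205 + 48*(-17)) + 2374845 = (2415205 - 816) + 2374845 = 2414389 + 2374845 = 4789234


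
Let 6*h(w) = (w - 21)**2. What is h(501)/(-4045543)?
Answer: -38400/4045543 ≈ -0.0094919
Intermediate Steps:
h(w) = (-21 + w)**2/6 (h(w) = (w - 21)**2/6 = (-21 + w)**2/6)
h(501)/(-4045543) = ((-21 + 501)**2/6)/(-4045543) = ((1/6)*480**2)*(-1/4045543) = ((1/6)*230400)*(-1/4045543) = 38400*(-1/4045543) = -38400/4045543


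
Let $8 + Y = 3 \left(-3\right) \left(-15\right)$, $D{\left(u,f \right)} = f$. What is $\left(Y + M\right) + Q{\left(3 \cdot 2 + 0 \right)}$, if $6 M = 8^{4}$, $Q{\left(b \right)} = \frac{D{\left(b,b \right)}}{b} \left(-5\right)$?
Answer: $\frac{2414}{3} \approx 804.67$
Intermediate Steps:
$Y = 127$ ($Y = -8 + 3 \left(-3\right) \left(-15\right) = -8 - -135 = -8 + 135 = 127$)
$Q{\left(b \right)} = -5$ ($Q{\left(b \right)} = \frac{b}{b} \left(-5\right) = 1 \left(-5\right) = -5$)
$M = \frac{2048}{3}$ ($M = \frac{8^{4}}{6} = \frac{1}{6} \cdot 4096 = \frac{2048}{3} \approx 682.67$)
$\left(Y + M\right) + Q{\left(3 \cdot 2 + 0 \right)} = \left(127 + \frac{2048}{3}\right) - 5 = \frac{2429}{3} - 5 = \frac{2414}{3}$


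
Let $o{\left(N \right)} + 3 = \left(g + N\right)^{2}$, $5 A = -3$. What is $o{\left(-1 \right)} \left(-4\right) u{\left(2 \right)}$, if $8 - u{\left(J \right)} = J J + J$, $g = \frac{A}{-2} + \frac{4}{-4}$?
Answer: $\frac{22}{25} \approx 0.88$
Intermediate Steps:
$A = - \frac{3}{5}$ ($A = \frac{1}{5} \left(-3\right) = - \frac{3}{5} \approx -0.6$)
$g = - \frac{7}{10}$ ($g = - \frac{3}{5 \left(-2\right)} + \frac{4}{-4} = \left(- \frac{3}{5}\right) \left(- \frac{1}{2}\right) + 4 \left(- \frac{1}{4}\right) = \frac{3}{10} - 1 = - \frac{7}{10} \approx -0.7$)
$u{\left(J \right)} = 8 - J - J^{2}$ ($u{\left(J \right)} = 8 - \left(J J + J\right) = 8 - \left(J^{2} + J\right) = 8 - \left(J + J^{2}\right) = 8 - J - J^{2}$)
$o{\left(N \right)} = -3 + \left(- \frac{7}{10} + N\right)^{2}$
$o{\left(-1 \right)} \left(-4\right) u{\left(2 \right)} = \left(-3 + \frac{\left(-7 + 10 \left(-1\right)\right)^{2}}{100}\right) \left(-4\right) \left(8 - 2 - 2^{2}\right) = \left(-3 + \frac{\left(-7 - 10\right)^{2}}{100}\right) \left(-4\right) \left(8 - 2 - 4\right) = \left(-3 + \frac{\left(-17\right)^{2}}{100}\right) \left(-4\right) \left(8 - 2 - 4\right) = \left(-3 + \frac{1}{100} \cdot 289\right) \left(-4\right) 2 = \left(-3 + \frac{289}{100}\right) \left(-4\right) 2 = \left(- \frac{11}{100}\right) \left(-4\right) 2 = \frac{11}{25} \cdot 2 = \frac{22}{25}$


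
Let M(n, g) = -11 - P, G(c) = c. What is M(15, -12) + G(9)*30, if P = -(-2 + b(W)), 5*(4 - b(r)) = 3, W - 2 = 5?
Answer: 1302/5 ≈ 260.40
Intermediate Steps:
W = 7 (W = 2 + 5 = 7)
b(r) = 17/5 (b(r) = 4 - 1/5*3 = 4 - 3/5 = 17/5)
P = -7/5 (P = -(-2 + 17/5) = -1*7/5 = -7/5 ≈ -1.4000)
M(n, g) = -48/5 (M(n, g) = -11 - 1*(-7/5) = -11 + 7/5 = -48/5)
M(15, -12) + G(9)*30 = -48/5 + 9*30 = -48/5 + 270 = 1302/5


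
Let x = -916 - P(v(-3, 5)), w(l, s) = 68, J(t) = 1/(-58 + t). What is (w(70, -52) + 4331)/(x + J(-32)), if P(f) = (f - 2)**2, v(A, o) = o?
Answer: -395910/83251 ≈ -4.7556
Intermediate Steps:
P(f) = (-2 + f)**2
x = -925 (x = -916 - (-2 + 5)**2 = -916 - 1*3**2 = -916 - 1*9 = -916 - 9 = -925)
(w(70, -52) + 4331)/(x + J(-32)) = (68 + 4331)/(-925 + 1/(-58 - 32)) = 4399/(-925 + 1/(-90)) = 4399/(-925 - 1/90) = 4399/(-83251/90) = 4399*(-90/83251) = -395910/83251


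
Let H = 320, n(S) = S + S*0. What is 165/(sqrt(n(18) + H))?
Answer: 165*sqrt(2)/26 ≈ 8.9748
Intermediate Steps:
n(S) = S (n(S) = S + 0 = S)
165/(sqrt(n(18) + H)) = 165/(sqrt(18 + 320)) = 165/(sqrt(338)) = 165/((13*sqrt(2))) = 165*(sqrt(2)/26) = 165*sqrt(2)/26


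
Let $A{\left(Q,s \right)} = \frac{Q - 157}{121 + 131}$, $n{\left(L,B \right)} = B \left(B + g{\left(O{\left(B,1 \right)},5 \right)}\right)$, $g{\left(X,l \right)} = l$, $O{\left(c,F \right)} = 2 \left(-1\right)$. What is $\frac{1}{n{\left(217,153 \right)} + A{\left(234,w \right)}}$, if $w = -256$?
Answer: $\frac{36}{870275} \approx 4.1366 \cdot 10^{-5}$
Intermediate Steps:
$O{\left(c,F \right)} = -2$
$n{\left(L,B \right)} = B \left(5 + B\right)$ ($n{\left(L,B \right)} = B \left(B + 5\right) = B \left(5 + B\right)$)
$A{\left(Q,s \right)} = - \frac{157}{252} + \frac{Q}{252}$ ($A{\left(Q,s \right)} = \frac{-157 + Q}{252} = \left(-157 + Q\right) \frac{1}{252} = - \frac{157}{252} + \frac{Q}{252}$)
$\frac{1}{n{\left(217,153 \right)} + A{\left(234,w \right)}} = \frac{1}{153 \left(5 + 153\right) + \left(- \frac{157}{252} + \frac{1}{252} \cdot 234\right)} = \frac{1}{153 \cdot 158 + \left(- \frac{157}{252} + \frac{13}{14}\right)} = \frac{1}{24174 + \frac{11}{36}} = \frac{1}{\frac{870275}{36}} = \frac{36}{870275}$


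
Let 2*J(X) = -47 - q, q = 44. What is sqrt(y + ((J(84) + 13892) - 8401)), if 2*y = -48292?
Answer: I*sqrt(74802)/2 ≈ 136.75*I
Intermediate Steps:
J(X) = -91/2 (J(X) = (-47 - 1*44)/2 = (-47 - 44)/2 = (1/2)*(-91) = -91/2)
y = -24146 (y = (1/2)*(-48292) = -24146)
sqrt(y + ((J(84) + 13892) - 8401)) = sqrt(-24146 + ((-91/2 + 13892) - 8401)) = sqrt(-24146 + (27693/2 - 8401)) = sqrt(-24146 + 10891/2) = sqrt(-37401/2) = I*sqrt(74802)/2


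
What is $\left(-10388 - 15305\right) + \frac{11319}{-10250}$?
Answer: $- \frac{263364569}{10250} \approx -25694.0$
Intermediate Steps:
$\left(-10388 - 15305\right) + \frac{11319}{-10250} = -25693 + 11319 \left(- \frac{1}{10250}\right) = -25693 - \frac{11319}{10250} = - \frac{263364569}{10250}$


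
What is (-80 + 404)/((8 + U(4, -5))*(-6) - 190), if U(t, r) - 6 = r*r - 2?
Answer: -81/103 ≈ -0.78641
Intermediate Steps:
U(t, r) = 4 + r² (U(t, r) = 6 + (r*r - 2) = 6 + (r² - 2) = 6 + (-2 + r²) = 4 + r²)
(-80 + 404)/((8 + U(4, -5))*(-6) - 190) = (-80 + 404)/((8 + (4 + (-5)²))*(-6) - 190) = 324/((8 + (4 + 25))*(-6) - 190) = 324/((8 + 29)*(-6) - 190) = 324/(37*(-6) - 190) = 324/(-222 - 190) = 324/(-412) = 324*(-1/412) = -81/103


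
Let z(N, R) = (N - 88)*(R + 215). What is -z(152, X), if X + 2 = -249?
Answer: 2304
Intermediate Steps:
X = -251 (X = -2 - 249 = -251)
z(N, R) = (-88 + N)*(215 + R)
-z(152, X) = -(-18920 - 88*(-251) + 215*152 + 152*(-251)) = -(-18920 + 22088 + 32680 - 38152) = -1*(-2304) = 2304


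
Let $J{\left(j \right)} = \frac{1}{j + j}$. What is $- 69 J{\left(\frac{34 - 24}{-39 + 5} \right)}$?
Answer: $\frac{1173}{10} \approx 117.3$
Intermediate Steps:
$J{\left(j \right)} = \frac{1}{2 j}$
$- 69 J{\left(\frac{34 - 24}{-39 + 5} \right)} = - 69 \frac{1}{2 \frac{34 - 24}{-39 + 5}} = - 69 \frac{1}{2 \frac{10}{-34}} = - 69 \frac{1}{2 \cdot 10 \left(- \frac{1}{34}\right)} = - 69 \frac{1}{2 \left(- \frac{5}{17}\right)} = - 69 \cdot \frac{1}{2} \left(- \frac{17}{5}\right) = \left(-69\right) \left(- \frac{17}{10}\right) = \frac{1173}{10}$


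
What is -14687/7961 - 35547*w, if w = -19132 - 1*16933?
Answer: 537159069772/419 ≈ 1.2820e+9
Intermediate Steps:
w = -36065 (w = -19132 - 16933 = -36065)
-14687/7961 - 35547*w = -14687/7961 - 35547/(1/(-36065)) = -14687*1/7961 - 35547/(-1/36065) = -773/419 - 35547*(-36065) = -773/419 + 1282002555 = 537159069772/419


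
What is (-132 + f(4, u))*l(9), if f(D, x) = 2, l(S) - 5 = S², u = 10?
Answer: -11180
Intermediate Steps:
l(S) = 5 + S²
(-132 + f(4, u))*l(9) = (-132 + 2)*(5 + 9²) = -130*(5 + 81) = -130*86 = -11180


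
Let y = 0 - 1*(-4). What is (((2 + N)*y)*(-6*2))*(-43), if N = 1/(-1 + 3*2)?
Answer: 22704/5 ≈ 4540.8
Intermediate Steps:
y = 4 (y = 0 + 4 = 4)
N = ⅕ (N = 1/(-1 + 6) = 1/5 = ⅕ ≈ 0.20000)
(((2 + N)*y)*(-6*2))*(-43) = (((2 + ⅕)*4)*(-6*2))*(-43) = (((11/5)*4)*(-12))*(-43) = ((44/5)*(-12))*(-43) = -528/5*(-43) = 22704/5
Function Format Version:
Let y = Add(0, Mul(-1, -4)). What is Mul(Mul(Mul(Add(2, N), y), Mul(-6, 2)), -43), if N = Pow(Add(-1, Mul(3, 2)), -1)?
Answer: Rational(22704, 5) ≈ 4540.8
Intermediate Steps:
y = 4 (y = Add(0, 4) = 4)
N = Rational(1, 5) (N = Pow(Add(-1, 6), -1) = Pow(5, -1) = Rational(1, 5) ≈ 0.20000)
Mul(Mul(Mul(Add(2, N), y), Mul(-6, 2)), -43) = Mul(Mul(Mul(Add(2, Rational(1, 5)), 4), Mul(-6, 2)), -43) = Mul(Mul(Mul(Rational(11, 5), 4), -12), -43) = Mul(Mul(Rational(44, 5), -12), -43) = Mul(Rational(-528, 5), -43) = Rational(22704, 5)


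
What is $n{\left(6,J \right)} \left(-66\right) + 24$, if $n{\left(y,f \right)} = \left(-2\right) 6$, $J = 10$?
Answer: $816$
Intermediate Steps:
$n{\left(y,f \right)} = -12$
$n{\left(6,J \right)} \left(-66\right) + 24 = \left(-12\right) \left(-66\right) + 24 = 792 + 24 = 816$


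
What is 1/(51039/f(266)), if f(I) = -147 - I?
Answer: -413/51039 ≈ -0.0080919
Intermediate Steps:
1/(51039/f(266)) = 1/(51039/(-147 - 1*266)) = 1/(51039/(-147 - 266)) = 1/(51039/(-413)) = 1/(51039*(-1/413)) = 1/(-51039/413) = -413/51039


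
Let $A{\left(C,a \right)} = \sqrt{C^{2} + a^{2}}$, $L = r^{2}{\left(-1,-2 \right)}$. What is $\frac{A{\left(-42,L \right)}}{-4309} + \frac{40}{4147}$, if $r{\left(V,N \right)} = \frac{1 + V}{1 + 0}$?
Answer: $- \frac{1814}{17869423} \approx -0.00010151$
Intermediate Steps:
$r{\left(V,N \right)} = 1 + V$ ($r{\left(V,N \right)} = \frac{1 + V}{1} = \left(1 + V\right) 1 = 1 + V$)
$L = 0$ ($L = \left(1 - 1\right)^{2} = 0^{2} = 0$)
$\frac{A{\left(-42,L \right)}}{-4309} + \frac{40}{4147} = \frac{\sqrt{\left(-42\right)^{2} + 0^{2}}}{-4309} + \frac{40}{4147} = \sqrt{1764 + 0} \left(- \frac{1}{4309}\right) + 40 \cdot \frac{1}{4147} = \sqrt{1764} \left(- \frac{1}{4309}\right) + \frac{40}{4147} = 42 \left(- \frac{1}{4309}\right) + \frac{40}{4147} = - \frac{42}{4309} + \frac{40}{4147} = - \frac{1814}{17869423}$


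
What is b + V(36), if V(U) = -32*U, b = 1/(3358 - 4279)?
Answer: -1060993/921 ≈ -1152.0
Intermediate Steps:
b = -1/921 (b = 1/(-921) = -1/921 ≈ -0.0010858)
b + V(36) = -1/921 - 32*36 = -1/921 - 1152 = -1060993/921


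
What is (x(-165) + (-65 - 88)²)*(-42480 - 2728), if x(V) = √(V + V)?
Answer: -1058274072 - 45208*I*√330 ≈ -1.0583e+9 - 8.2124e+5*I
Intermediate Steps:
x(V) = √2*√V (x(V) = √(2*V) = √2*√V)
(x(-165) + (-65 - 88)²)*(-42480 - 2728) = (√2*√(-165) + (-65 - 88)²)*(-42480 - 2728) = (√2*(I*√165) + (-153)²)*(-45208) = (I*√330 + 23409)*(-45208) = (23409 + I*√330)*(-45208) = -1058274072 - 45208*I*√330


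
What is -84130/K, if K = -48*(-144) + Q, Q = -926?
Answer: -42065/2993 ≈ -14.054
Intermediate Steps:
K = 5986 (K = -48*(-144) - 926 = 6912 - 926 = 5986)
-84130/K = -84130/5986 = -84130*1/5986 = -42065/2993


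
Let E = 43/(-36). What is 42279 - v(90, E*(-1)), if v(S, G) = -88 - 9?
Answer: 42376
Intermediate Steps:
E = -43/36 (E = 43*(-1/36) = -43/36 ≈ -1.1944)
v(S, G) = -97
42279 - v(90, E*(-1)) = 42279 - 1*(-97) = 42279 + 97 = 42376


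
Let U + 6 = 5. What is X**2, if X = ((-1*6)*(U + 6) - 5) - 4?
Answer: 1521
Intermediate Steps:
U = -1 (U = -6 + 5 = -1)
X = -39 (X = ((-1*6)*(-1 + 6) - 5) - 4 = (-6*5 - 5) - 4 = (-30 - 5) - 4 = -35 - 4 = -39)
X**2 = (-39)**2 = 1521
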